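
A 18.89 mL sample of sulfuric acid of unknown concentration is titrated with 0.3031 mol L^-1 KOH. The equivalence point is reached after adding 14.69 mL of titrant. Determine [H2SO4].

0.118 M

n(KOH) delivered = 0.3031 x 0.01469 = 0.004453 mol.
The reaction is 1 H2SO4 + 2 KOH, so n(H2SO4) = 0.004453 x 1/2 = 0.002226 mol.
[H2SO4] = 0.002226 mol / 0.01889 L = 0.118 M.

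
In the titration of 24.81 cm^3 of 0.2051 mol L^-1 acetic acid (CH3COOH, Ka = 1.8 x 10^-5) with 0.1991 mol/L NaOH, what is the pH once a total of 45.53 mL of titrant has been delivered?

n(acid) = 0.2051 x 0.02481 = 0.005089 mol; n(NaOH) added = 0.1991 x 0.04553 = 0.009065 mol.
Base is in excess by 0.009065 - 0.005089 = 0.003976 mol in a total volume of 0.07034 L.
[OH^-] = 0.003976/0.07034 = 0.05653 M, so pOH = 1.25 and pH = 14.00 - 1.25 = 12.75.

12.75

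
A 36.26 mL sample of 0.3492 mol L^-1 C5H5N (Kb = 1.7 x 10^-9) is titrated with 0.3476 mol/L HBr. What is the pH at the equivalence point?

n(C5H5N) = 0.3492 x 0.03626 = 0.01266 mol; V(HBr) at equivalence = 0.01266/0.3476 = 0.03643 L.
At equivalence the base is fully converted to C5H5NH+; total volume = 0.07269 L, so [C5H5NH+] = 0.01266/0.07269 = 0.1742 M.
Ka(C5H5NH+) = Kw/Kb = 1.0e-14 / 1.7 x 10^-9 = 5.88e-6.
[H^+] = sqrt(Ka x [C5H5NH+]) = sqrt(5.88e-6 x 0.1742) = 0.00101 M.
pH = -log(0.00101) = 2.99.

2.99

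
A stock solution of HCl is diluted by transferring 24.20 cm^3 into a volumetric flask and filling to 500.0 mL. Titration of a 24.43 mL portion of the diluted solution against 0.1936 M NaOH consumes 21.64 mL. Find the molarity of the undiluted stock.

3.54 M

n(NaOH) = 0.1936 x 0.02164 = 0.004190 mol.
n(HCl) in the aliquot = 0.004190 mol.
[diluted HCl] = 0.004190 / 0.02443 = 0.1715 M.
Dilution factor = 500.0/24.20 = 20.66, so [stock] = 0.1715 x 20.66 = 3.54 M.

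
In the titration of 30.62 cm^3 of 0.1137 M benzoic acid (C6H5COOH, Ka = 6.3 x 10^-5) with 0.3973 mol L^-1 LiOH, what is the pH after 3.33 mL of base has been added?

3.99

Initial n(C6H5COOH) = 0.1137 x 0.03062 = 0.003481 mol.
n(LiOH) added = 0.3973 x 0.003330 = 0.001323 mol, converting that many moles of C6H5COOH to C6H5COO-.
Remaining n(C6H5COOH) = 0.002158 mol; n(C6H5COO-) = 0.001323 mol.
By Henderson-Hasselbalch, pH = pKa + log([A^-]/[HA]) = 4.20 + log(0.001323/0.002158) = 4.20 + (-0.21) = 3.99.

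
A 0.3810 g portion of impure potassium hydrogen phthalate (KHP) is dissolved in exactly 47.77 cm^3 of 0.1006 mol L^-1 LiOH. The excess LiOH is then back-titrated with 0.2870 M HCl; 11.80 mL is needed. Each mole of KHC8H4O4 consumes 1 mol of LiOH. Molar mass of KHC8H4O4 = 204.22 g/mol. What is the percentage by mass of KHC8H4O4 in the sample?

76.1%

Total n(LiOH) added = 0.1006 x 0.04777 = 0.004806 mol.
n(HCl) used = 0.2870 x 0.01180 = 0.003387 mol, which equals the excess n(LiOH).
So n(LiOH) consumed by the sample = 0.004806 - 0.003387 = 0.001419 mol.
n(KHC8H4O4) = 0.001419 / 1 = 0.001419 mol.
mass KHC8H4O4 = 0.001419 x 204.22 = 0.2898 g, so %KHC8H4O4 = 0.2898/0.3810 x 100 = 76.1%.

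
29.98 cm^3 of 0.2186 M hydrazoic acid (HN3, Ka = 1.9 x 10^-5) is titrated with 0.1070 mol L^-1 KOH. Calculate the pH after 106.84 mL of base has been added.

n(acid) = 0.2186 x 0.02998 = 0.006554 mol; n(KOH) added = 0.1070 x 0.1068 = 0.01143 mol.
Base is in excess by 0.01143 - 0.006554 = 0.004878 mol in a total volume of 0.1368 L.
[OH^-] = 0.004878/0.1368 = 0.03565 M, so pOH = 1.45 and pH = 14.00 - 1.45 = 12.55.

12.55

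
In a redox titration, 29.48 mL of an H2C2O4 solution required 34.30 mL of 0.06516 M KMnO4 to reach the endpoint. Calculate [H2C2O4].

0.190 M

n(KMnO4) = 0.06516 x 0.03430 = 0.002235 mol.
From the balanced equation, 2 mol KMnO4 reacts with 5 mol H2C2O4, so n(H2C2O4) = 0.002235 x 5/2 = 0.005587 mol.
[H2C2O4] = 0.005587 / 0.02948 L = 0.190 M.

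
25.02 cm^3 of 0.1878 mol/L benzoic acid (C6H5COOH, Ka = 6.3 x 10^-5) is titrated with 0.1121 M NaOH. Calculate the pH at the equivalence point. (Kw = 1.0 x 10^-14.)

8.52

n(C6H5COOH) = 0.1878 x 0.02502 = 0.004699 mol; V(NaOH) at equivalence = 0.004699/0.1121 = 0.04192 L.
At equivalence all the acid is converted to C6H5COO-; total volume = 0.02502 + 0.04192 = 0.06694 L, so [C6H5COO-] = 0.004699/0.06694 = 0.07020 M.
Kb = Kw/Ka = 1.0e-14 / 6.3 x 10^-5 = 1.59e-10.
[OH^-] = sqrt(Kb x [C6H5COO-]) = sqrt(1.59e-10 x 0.07020) = 3.34e-6 M.
pOH = 5.48, so pH = 14.00 - 5.48 = 8.52.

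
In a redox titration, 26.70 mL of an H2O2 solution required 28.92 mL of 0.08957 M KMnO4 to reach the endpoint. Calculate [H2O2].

0.243 M

n(KMnO4) = 0.08957 x 0.02892 = 0.002590 mol.
From the balanced equation, 2 mol KMnO4 reacts with 5 mol H2O2, so n(H2O2) = 0.002590 x 5/2 = 0.006476 mol.
[H2O2] = 0.006476 / 0.02670 L = 0.243 M.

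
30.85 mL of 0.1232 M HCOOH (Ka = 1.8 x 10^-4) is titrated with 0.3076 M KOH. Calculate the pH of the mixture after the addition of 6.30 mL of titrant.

3.76

Initial n(HCOOH) = 0.1232 x 0.03085 = 0.003801 mol.
n(KOH) added = 0.3076 x 0.006300 = 0.001938 mol, converting that many moles of HCOOH to HCOO-.
Remaining n(HCOOH) = 0.001863 mol; n(HCOO-) = 0.001938 mol.
By Henderson-Hasselbalch, pH = pKa + log([A^-]/[HA]) = 3.74 + log(0.001938/0.001863) = 3.74 + (+0.02) = 3.76.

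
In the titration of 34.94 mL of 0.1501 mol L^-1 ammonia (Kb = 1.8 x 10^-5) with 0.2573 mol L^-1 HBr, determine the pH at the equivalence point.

5.14

n(NH3) = 0.1501 x 0.03494 = 0.005244 mol; V(HBr) at equivalence = 0.005244/0.2573 = 0.02038 L.
At equivalence the base is fully converted to NH4+; total volume = 0.05532 L, so [NH4+] = 0.005244/0.05532 = 0.09480 M.
Ka(NH4+) = Kw/Kb = 1.0e-14 / 1.8 x 10^-5 = 5.56e-10.
[H^+] = sqrt(Ka x [NH4+]) = sqrt(5.56e-10 x 0.09480) = 7.26e-6 M.
pH = -log(7.26e-6) = 5.14.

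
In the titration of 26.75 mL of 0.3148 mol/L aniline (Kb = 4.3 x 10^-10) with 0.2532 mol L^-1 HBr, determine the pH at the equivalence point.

2.74

n(C6H5NH2) = 0.3148 x 0.02675 = 0.008421 mol; V(HBr) at equivalence = 0.008421/0.2532 = 0.03326 L.
At equivalence the base is fully converted to C6H5NH3+; total volume = 0.06001 L, so [C6H5NH3+] = 0.008421/0.06001 = 0.1403 M.
Ka(C6H5NH3+) = Kw/Kb = 1.0e-14 / 4.3 x 10^-10 = 2.33e-5.
[H^+] = sqrt(Ka x [C6H5NH3+]) = sqrt(2.33e-5 x 0.1403) = 0.00181 M.
pH = -log(0.00181) = 2.74.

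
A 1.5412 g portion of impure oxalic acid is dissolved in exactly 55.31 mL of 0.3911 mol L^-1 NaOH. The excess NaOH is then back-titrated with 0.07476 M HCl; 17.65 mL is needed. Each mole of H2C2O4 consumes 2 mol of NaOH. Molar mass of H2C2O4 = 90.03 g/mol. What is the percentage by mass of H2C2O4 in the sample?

59.3%

Total n(NaOH) added = 0.3911 x 0.05531 = 0.02163 mol.
n(HCl) used = 0.07476 x 0.01765 = 0.001320 mol, which equals the excess n(NaOH).
So n(NaOH) consumed by the sample = 0.02163 - 0.001320 = 0.02031 mol.
n(H2C2O4) = 0.02031 / 2 = 0.01016 mol.
mass H2C2O4 = 0.01016 x 90.03 = 0.9144 g, so %H2C2O4 = 0.9144/1.5412 x 100 = 59.3%.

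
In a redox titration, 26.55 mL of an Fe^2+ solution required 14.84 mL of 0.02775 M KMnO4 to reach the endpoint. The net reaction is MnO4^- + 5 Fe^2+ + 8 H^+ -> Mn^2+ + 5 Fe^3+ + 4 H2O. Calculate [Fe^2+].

n(KMnO4) = 0.02775 x 0.01484 = 0.0004118 mol.
From the balanced equation, 1 mol KMnO4 reacts with 5 mol Fe^2+, so n(Fe^2+) = 0.0004118 x 5/1 = 0.002059 mol.
[Fe^2+] = 0.002059 / 0.02655 L = 0.0776 M.

0.0776 M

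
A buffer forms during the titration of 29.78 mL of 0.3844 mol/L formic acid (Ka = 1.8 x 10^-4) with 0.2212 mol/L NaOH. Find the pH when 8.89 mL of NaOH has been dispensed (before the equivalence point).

3.06

Initial n(HCOOH) = 0.3844 x 0.02978 = 0.01145 mol.
n(NaOH) added = 0.2212 x 0.008890 = 0.001966 mol, converting that many moles of HCOOH to HCOO-.
Remaining n(HCOOH) = 0.009481 mol; n(HCOO-) = 0.001966 mol.
By Henderson-Hasselbalch, pH = pKa + log([A^-]/[HA]) = 3.74 + log(0.001966/0.009481) = 3.74 + (-0.68) = 3.06.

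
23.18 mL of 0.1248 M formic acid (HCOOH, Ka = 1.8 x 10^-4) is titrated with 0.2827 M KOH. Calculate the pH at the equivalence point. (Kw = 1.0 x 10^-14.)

8.34

n(HCOOH) = 0.1248 x 0.02318 = 0.002893 mol; V(KOH) at equivalence = 0.002893/0.2827 = 0.01023 L.
At equivalence all the acid is converted to HCOO-; total volume = 0.02318 + 0.01023 = 0.03341 L, so [HCOO-] = 0.002893/0.03341 = 0.08658 M.
Kb = Kw/Ka = 1.0e-14 / 1.8 x 10^-4 = 5.56e-11.
[OH^-] = sqrt(Kb x [HCOO-]) = sqrt(5.56e-11 x 0.08658) = 2.19e-6 M.
pOH = 5.66, so pH = 14.00 - 5.66 = 8.34.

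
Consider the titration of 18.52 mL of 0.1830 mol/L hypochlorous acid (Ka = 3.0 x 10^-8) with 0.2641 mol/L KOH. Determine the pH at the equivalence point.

10.28

n(HClO) = 0.1830 x 0.01852 = 0.003389 mol; V(KOH) at equivalence = 0.003389/0.2641 = 0.01283 L.
At equivalence all the acid is converted to ClO-; total volume = 0.01852 + 0.01283 = 0.03135 L, so [ClO-] = 0.003389/0.03135 = 0.1081 M.
Kb = Kw/Ka = 1.0e-14 / 3.0 x 10^-8 = 3.33e-7.
[OH^-] = sqrt(Kb x [ClO-]) = sqrt(3.33e-7 x 0.1081) = 0.000190 M.
pOH = 3.72, so pH = 14.00 - 3.72 = 10.28.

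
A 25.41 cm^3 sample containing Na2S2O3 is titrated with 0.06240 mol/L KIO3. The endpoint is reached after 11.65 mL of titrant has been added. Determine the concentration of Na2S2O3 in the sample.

n(KIO3) = 0.06240 x 0.01165 = 0.0007270 mol.
From the balanced equation, 1 mol KIO3 reacts with 6 mol Na2S2O3, so n(Na2S2O3) = 0.0007270 x 6/1 = 0.004362 mol.
[Na2S2O3] = 0.004362 / 0.02541 L = 0.172 M.

0.172 M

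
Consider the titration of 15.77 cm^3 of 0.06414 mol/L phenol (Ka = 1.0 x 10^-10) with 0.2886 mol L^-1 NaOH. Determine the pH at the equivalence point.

11.36

n(C6H5OH) = 0.06414 x 0.01577 = 0.001011 mol; V(NaOH) at equivalence = 0.001011/0.2886 = 0.003505 L.
At equivalence all the acid is converted to C6H5O-; total volume = 0.01577 + 0.003505 = 0.01927 L, so [C6H5O-] = 0.001011/0.01927 = 0.05248 M.
Kb = Kw/Ka = 1.0e-14 / 1.0 x 10^-10 = 0.000100.
[OH^-] = sqrt(Kb x [C6H5O-]) = sqrt(0.000100 x 0.05248) = 0.00229 M.
pOH = 2.64, so pH = 14.00 - 2.64 = 11.36.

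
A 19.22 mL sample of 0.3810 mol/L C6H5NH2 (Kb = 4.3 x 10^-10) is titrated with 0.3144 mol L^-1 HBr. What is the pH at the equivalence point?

2.70

n(C6H5NH2) = 0.3810 x 0.01922 = 0.007323 mol; V(HBr) at equivalence = 0.007323/0.3144 = 0.02329 L.
At equivalence the base is fully converted to C6H5NH3+; total volume = 0.04251 L, so [C6H5NH3+] = 0.007323/0.04251 = 0.1723 M.
Ka(C6H5NH3+) = Kw/Kb = 1.0e-14 / 4.3 x 10^-10 = 2.33e-5.
[H^+] = sqrt(Ka x [C6H5NH3+]) = sqrt(2.33e-5 x 0.1723) = 0.00200 M.
pH = -log(0.00200) = 2.70.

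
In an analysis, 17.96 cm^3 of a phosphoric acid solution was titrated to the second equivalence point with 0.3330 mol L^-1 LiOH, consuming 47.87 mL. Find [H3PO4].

n(LiOH) = 0.3330 x 0.04787 = 0.01594 mol.
At the second equivalence point, 2 mol OH^- react per mol H3PO4, so n(H3PO4) = 0.01594 / 2 = 0.007970 mol.
[H3PO4] = 0.007970 / 0.01796 L = 0.444 M.

0.444 M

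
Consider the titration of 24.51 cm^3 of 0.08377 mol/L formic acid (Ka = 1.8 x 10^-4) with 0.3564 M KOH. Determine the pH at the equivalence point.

n(HCOOH) = 0.08377 x 0.02451 = 0.002053 mol; V(KOH) at equivalence = 0.002053/0.3564 = 0.005761 L.
At equivalence all the acid is converted to HCOO-; total volume = 0.02451 + 0.005761 = 0.03027 L, so [HCOO-] = 0.002053/0.03027 = 0.06783 M.
Kb = Kw/Ka = 1.0e-14 / 1.8 x 10^-4 = 5.56e-11.
[OH^-] = sqrt(Kb x [HCOO-]) = sqrt(5.56e-11 x 0.06783) = 1.94e-6 M.
pOH = 5.71, so pH = 14.00 - 5.71 = 8.29.

8.29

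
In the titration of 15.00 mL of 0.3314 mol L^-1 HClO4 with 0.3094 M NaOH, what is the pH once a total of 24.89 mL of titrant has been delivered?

n(acid) = 0.3314 x 0.01500 = 0.004971 mol; n(NaOH) added = 0.3094 x 0.02489 = 0.007701 mol.
Base is in excess by 0.007701 - 0.004971 = 0.002730 mol in a total volume of 0.03989 L.
[OH^-] = 0.002730/0.03989 = 0.06844 M, so pOH = 1.16 and pH = 14.00 - 1.16 = 12.84.

12.84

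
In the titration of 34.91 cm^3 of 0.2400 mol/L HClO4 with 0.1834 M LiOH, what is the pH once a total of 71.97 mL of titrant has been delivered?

12.65

n(acid) = 0.2400 x 0.03491 = 0.008378 mol; n(LiOH) added = 0.1834 x 0.07197 = 0.01320 mol.
Base is in excess by 0.01320 - 0.008378 = 0.004821 mol in a total volume of 0.1069 L.
[OH^-] = 0.004821/0.1069 = 0.04511 M, so pOH = 1.35 and pH = 14.00 - 1.35 = 12.65.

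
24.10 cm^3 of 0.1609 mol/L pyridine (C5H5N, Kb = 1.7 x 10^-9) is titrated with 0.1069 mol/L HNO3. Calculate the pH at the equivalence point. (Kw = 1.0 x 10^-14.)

3.21

n(C5H5N) = 0.1609 x 0.02410 = 0.003878 mol; V(HNO3) at equivalence = 0.003878/0.1069 = 0.03627 L.
At equivalence the base is fully converted to C5H5NH+; total volume = 0.06037 L, so [C5H5NH+] = 0.003878/0.06037 = 0.06423 M.
Ka(C5H5NH+) = Kw/Kb = 1.0e-14 / 1.7 x 10^-9 = 5.88e-6.
[H^+] = sqrt(Ka x [C5H5NH+]) = sqrt(5.88e-6 x 0.06423) = 0.000615 M.
pH = -log(0.000615) = 3.21.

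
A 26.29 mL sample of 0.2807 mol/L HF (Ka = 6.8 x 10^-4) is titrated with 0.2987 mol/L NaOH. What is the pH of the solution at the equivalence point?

n(HF) = 0.2807 x 0.02629 = 0.007380 mol; V(NaOH) at equivalence = 0.007380/0.2987 = 0.02471 L.
At equivalence all the acid is converted to F-; total volume = 0.02629 + 0.02471 = 0.05100 L, so [F-] = 0.007380/0.05100 = 0.1447 M.
Kb = Kw/Ka = 1.0e-14 / 6.8 x 10^-4 = 1.47e-11.
[OH^-] = sqrt(Kb x [F-]) = sqrt(1.47e-11 x 0.1447) = 1.46e-6 M.
pOH = 5.84, so pH = 14.00 - 5.84 = 8.16.

8.16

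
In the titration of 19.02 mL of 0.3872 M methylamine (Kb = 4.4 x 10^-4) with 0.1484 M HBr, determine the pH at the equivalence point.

5.81

n(CH3NH2) = 0.3872 x 0.01902 = 0.007365 mol; V(HBr) at equivalence = 0.007365/0.1484 = 0.04963 L.
At equivalence the base is fully converted to CH3NH3+; total volume = 0.06865 L, so [CH3NH3+] = 0.007365/0.06865 = 0.1073 M.
Ka(CH3NH3+) = Kw/Kb = 1.0e-14 / 4.4 x 10^-4 = 2.27e-11.
[H^+] = sqrt(Ka x [CH3NH3+]) = sqrt(2.27e-11 x 0.1073) = 1.56e-6 M.
pH = -log(1.56e-6) = 5.81.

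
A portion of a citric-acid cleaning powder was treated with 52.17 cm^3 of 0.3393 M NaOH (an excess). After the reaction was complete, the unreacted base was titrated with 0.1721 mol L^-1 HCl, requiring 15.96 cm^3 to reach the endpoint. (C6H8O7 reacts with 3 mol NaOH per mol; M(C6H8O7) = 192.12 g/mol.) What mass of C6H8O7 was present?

Total n(NaOH) added = 0.3393 x 0.05217 = 0.01770 mol.
n(HCl) used = 0.1721 x 0.01596 = 0.002747 mol, which equals the excess n(NaOH).
So n(NaOH) consumed by the sample = 0.01770 - 0.002747 = 0.01495 mol.
n(C6H8O7) = 0.01495 / 3 = 0.004985 mol.
mass = 0.004985 mol x 192.12 g/mol = 0.958 g.

0.958 g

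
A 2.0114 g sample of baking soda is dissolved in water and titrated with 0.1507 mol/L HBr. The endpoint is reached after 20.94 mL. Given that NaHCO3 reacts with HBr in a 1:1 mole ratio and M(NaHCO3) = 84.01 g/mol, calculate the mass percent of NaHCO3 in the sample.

n(HBr) = 0.1507 x 0.02094 = 0.003156 mol.
n(NaHCO3) = 0.003156 / 1 = 0.003156 mol.
mass of NaHCO3 = 0.003156 x 84.01 = 0.2651 g.
% purity = 0.2651 / 2.0114 x 100 = 13.2%.

13.2%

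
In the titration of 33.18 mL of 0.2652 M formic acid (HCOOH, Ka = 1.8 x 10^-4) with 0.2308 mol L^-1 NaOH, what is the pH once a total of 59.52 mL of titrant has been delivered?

12.73

n(acid) = 0.2652 x 0.03318 = 0.008799 mol; n(NaOH) added = 0.2308 x 0.05952 = 0.01374 mol.
Base is in excess by 0.01374 - 0.008799 = 0.004938 mol in a total volume of 0.09270 L.
[OH^-] = 0.004938/0.09270 = 0.05327 M, so pOH = 1.27 and pH = 14.00 - 1.27 = 12.73.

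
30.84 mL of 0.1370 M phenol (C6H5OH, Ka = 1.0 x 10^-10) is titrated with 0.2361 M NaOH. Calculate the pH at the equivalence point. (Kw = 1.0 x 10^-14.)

n(C6H5OH) = 0.1370 x 0.03084 = 0.004225 mol; V(NaOH) at equivalence = 0.004225/0.2361 = 0.01790 L.
At equivalence all the acid is converted to C6H5O-; total volume = 0.03084 + 0.01790 = 0.04874 L, so [C6H5O-] = 0.004225/0.04874 = 0.08669 M.
Kb = Kw/Ka = 1.0e-14 / 1.0 x 10^-10 = 0.000100.
[OH^-] = sqrt(Kb x [C6H5O-]) = sqrt(0.000100 x 0.08669) = 0.00294 M.
pOH = 2.53, so pH = 14.00 - 2.53 = 11.47.

11.47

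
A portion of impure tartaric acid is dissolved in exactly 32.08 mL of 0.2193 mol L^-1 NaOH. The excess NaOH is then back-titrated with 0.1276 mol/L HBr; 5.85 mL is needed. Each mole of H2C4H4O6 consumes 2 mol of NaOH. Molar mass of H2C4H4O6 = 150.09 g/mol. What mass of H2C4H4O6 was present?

Total n(NaOH) added = 0.2193 x 0.03208 = 0.007035 mol.
n(HBr) used = 0.1276 x 0.005850 = 0.0007465 mol, which equals the excess n(NaOH).
So n(NaOH) consumed by the sample = 0.007035 - 0.0007465 = 0.006289 mol.
n(H2C4H4O6) = 0.006289 / 2 = 0.003144 mol.
mass = 0.003144 mol x 150.09 g/mol = 0.472 g.

0.472 g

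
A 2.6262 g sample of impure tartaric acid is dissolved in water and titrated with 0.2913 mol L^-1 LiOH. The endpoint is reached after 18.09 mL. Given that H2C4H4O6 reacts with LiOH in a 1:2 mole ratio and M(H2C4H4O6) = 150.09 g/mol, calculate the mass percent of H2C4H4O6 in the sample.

15.1%

n(LiOH) = 0.2913 x 0.01809 = 0.005270 mol.
n(H2C4H4O6) = 0.005270 / 2 = 0.002635 mol.
mass of H2C4H4O6 = 0.002635 x 150.09 = 0.3955 g.
% purity = 0.3955 / 2.6262 x 100 = 15.1%.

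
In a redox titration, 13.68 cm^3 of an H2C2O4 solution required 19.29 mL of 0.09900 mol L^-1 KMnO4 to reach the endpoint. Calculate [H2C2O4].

0.349 M

n(KMnO4) = 0.09900 x 0.01929 = 0.001910 mol.
From the balanced equation, 2 mol KMnO4 reacts with 5 mol H2C2O4, so n(H2C2O4) = 0.001910 x 5/2 = 0.004774 mol.
[H2C2O4] = 0.004774 / 0.01368 L = 0.349 M.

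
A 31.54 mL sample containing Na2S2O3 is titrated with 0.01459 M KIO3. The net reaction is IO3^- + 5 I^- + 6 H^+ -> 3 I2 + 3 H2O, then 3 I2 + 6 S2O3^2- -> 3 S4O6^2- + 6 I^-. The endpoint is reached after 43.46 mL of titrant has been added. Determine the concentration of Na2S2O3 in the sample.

n(KIO3) = 0.01459 x 0.04346 = 0.0006341 mol.
From the balanced equation, 1 mol KIO3 reacts with 6 mol Na2S2O3, so n(Na2S2O3) = 0.0006341 x 6/1 = 0.003804 mol.
[Na2S2O3] = 0.003804 / 0.03154 L = 0.121 M.

0.121 M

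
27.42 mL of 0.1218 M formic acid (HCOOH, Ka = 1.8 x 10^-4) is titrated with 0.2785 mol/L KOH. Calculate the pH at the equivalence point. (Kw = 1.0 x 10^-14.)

n(HCOOH) = 0.1218 x 0.02742 = 0.003340 mol; V(KOH) at equivalence = 0.003340/0.2785 = 0.01199 L.
At equivalence all the acid is converted to HCOO-; total volume = 0.02742 + 0.01199 = 0.03941 L, so [HCOO-] = 0.003340/0.03941 = 0.08474 M.
Kb = Kw/Ka = 1.0e-14 / 1.8 x 10^-4 = 5.56e-11.
[OH^-] = sqrt(Kb x [HCOO-]) = sqrt(5.56e-11 x 0.08474) = 2.17e-6 M.
pOH = 5.66, so pH = 14.00 - 5.66 = 8.34.

8.34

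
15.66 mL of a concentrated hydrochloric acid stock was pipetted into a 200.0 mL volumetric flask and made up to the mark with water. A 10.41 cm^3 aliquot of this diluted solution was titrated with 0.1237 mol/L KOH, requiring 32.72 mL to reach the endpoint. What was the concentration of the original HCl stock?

4.97 M

n(KOH) = 0.1237 x 0.03272 = 0.004047 mol.
n(HCl) in the aliquot = 0.004047 mol.
[diluted HCl] = 0.004047 / 0.01041 = 0.3888 M.
Dilution factor = 200.0/15.66 = 12.77, so [stock] = 0.3888 x 12.77 = 4.97 M.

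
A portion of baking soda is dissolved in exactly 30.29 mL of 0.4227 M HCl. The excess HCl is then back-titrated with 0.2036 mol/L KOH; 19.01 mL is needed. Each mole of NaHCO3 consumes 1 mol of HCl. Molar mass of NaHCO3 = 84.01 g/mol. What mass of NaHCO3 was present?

Total n(HCl) added = 0.4227 x 0.03029 = 0.01280 mol.
n(KOH) used = 0.2036 x 0.01901 = 0.003870 mol, which equals the excess n(HCl).
So n(HCl) consumed by the sample = 0.01280 - 0.003870 = 0.008933 mol.
n(NaHCO3) = 0.008933 / 1 = 0.008933 mol.
mass = 0.008933 mol x 84.01 g/mol = 0.750 g.

0.750 g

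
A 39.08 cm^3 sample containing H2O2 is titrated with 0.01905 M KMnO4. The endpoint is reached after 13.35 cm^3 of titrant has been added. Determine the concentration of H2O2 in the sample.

n(KMnO4) = 0.01905 x 0.01335 = 0.0002543 mol.
From the balanced equation, 2 mol KMnO4 reacts with 5 mol H2O2, so n(H2O2) = 0.0002543 x 5/2 = 0.0006358 mol.
[H2O2] = 0.0006358 / 0.03908 L = 0.0163 M.

0.0163 M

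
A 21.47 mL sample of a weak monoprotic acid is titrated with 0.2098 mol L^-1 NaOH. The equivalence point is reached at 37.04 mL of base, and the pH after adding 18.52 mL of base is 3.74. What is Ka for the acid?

18.52 mL is half of the equivalence volume, so this is the half-equivalence point where [HA] = [A^-].
At half-equivalence pH = pKa, so pKa = 3.74.
Ka = 10^(-3.74) = 1.8 x 10^-4.

1.8 x 10^-4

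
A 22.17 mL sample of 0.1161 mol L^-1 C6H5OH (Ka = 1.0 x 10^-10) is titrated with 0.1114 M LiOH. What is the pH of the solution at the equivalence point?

11.38

n(C6H5OH) = 0.1161 x 0.02217 = 0.002574 mol; V(LiOH) at equivalence = 0.002574/0.1114 = 0.02311 L.
At equivalence all the acid is converted to C6H5O-; total volume = 0.02217 + 0.02311 = 0.04528 L, so [C6H5O-] = 0.002574/0.04528 = 0.05685 M.
Kb = Kw/Ka = 1.0e-14 / 1.0 x 10^-10 = 0.000100.
[OH^-] = sqrt(Kb x [C6H5O-]) = sqrt(0.000100 x 0.05685) = 0.00238 M.
pOH = 2.62, so pH = 14.00 - 2.62 = 11.38.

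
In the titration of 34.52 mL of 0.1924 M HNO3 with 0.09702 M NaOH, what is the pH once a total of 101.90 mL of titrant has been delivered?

12.38

n(acid) = 0.1924 x 0.03452 = 0.006642 mol; n(NaOH) added = 0.09702 x 0.1019 = 0.009886 mol.
Base is in excess by 0.009886 - 0.006642 = 0.003245 mol in a total volume of 0.1364 L.
[OH^-] = 0.003245/0.1364 = 0.02378 M, so pOH = 1.62 and pH = 14.00 - 1.62 = 12.38.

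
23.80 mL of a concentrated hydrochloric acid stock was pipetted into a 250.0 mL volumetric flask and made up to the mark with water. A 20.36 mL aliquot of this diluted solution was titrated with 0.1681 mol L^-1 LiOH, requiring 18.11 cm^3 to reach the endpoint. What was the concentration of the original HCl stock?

n(LiOH) = 0.1681 x 0.01811 = 0.003044 mol.
n(HCl) in the aliquot = 0.003044 mol.
[diluted HCl] = 0.003044 / 0.02036 = 0.1495 M.
Dilution factor = 250.0/23.80 = 10.50, so [stock] = 0.1495 x 10.50 = 1.57 M.

1.57 M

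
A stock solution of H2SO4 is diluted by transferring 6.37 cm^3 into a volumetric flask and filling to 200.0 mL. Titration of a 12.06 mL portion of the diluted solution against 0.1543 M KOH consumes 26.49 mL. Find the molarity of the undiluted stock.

5.32 M

n(KOH) = 0.1543 x 0.02649 = 0.004087 mol.
n(H2SO4) in the aliquot = 0.004087 x 1/2 = 0.002044 mol.
[diluted H2SO4] = 0.002044 / 0.01206 = 0.1695 M.
Dilution factor = 200.0/6.370 = 31.40, so [stock] = 0.1695 x 31.40 = 5.32 M.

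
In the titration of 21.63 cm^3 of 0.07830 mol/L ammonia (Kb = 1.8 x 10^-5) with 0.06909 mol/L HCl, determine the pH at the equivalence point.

n(NH3) = 0.07830 x 0.02163 = 0.001694 mol; V(HCl) at equivalence = 0.001694/0.06909 = 0.02451 L.
At equivalence the base is fully converted to NH4+; total volume = 0.04614 L, so [NH4+] = 0.001694/0.04614 = 0.03670 M.
Ka(NH4+) = Kw/Kb = 1.0e-14 / 1.8 x 10^-5 = 5.56e-10.
[H^+] = sqrt(Ka x [NH4+]) = sqrt(5.56e-10 x 0.03670) = 4.52e-6 M.
pH = -log(4.52e-6) = 5.35.

5.35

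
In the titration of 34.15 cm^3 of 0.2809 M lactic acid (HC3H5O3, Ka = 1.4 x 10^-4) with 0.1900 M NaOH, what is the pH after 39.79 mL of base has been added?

Initial n(HC3H5O3) = 0.2809 x 0.03415 = 0.009593 mol.
n(NaOH) added = 0.1900 x 0.03979 = 0.007560 mol, converting that many moles of HC3H5O3 to C3H5O3-.
Remaining n(HC3H5O3) = 0.002033 mol; n(C3H5O3-) = 0.007560 mol.
By Henderson-Hasselbalch, pH = pKa + log([A^-]/[HA]) = 3.85 + log(0.007560/0.002033) = 3.85 + (+0.57) = 4.42.

4.42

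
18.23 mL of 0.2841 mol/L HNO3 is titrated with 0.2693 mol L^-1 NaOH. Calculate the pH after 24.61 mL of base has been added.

12.53

n(acid) = 0.2841 x 0.01823 = 0.005179 mol; n(NaOH) added = 0.2693 x 0.02461 = 0.006627 mol.
Base is in excess by 0.006627 - 0.005179 = 0.001448 mol in a total volume of 0.04284 L.
[OH^-] = 0.001448/0.04284 = 0.03381 M, so pOH = 1.47 and pH = 14.00 - 1.47 = 12.53.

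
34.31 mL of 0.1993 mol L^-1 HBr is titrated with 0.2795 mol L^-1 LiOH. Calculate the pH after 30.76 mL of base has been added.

n(acid) = 0.1993 x 0.03431 = 0.006838 mol; n(LiOH) added = 0.2795 x 0.03076 = 0.008597 mol.
Base is in excess by 0.008597 - 0.006838 = 0.001759 mol in a total volume of 0.06507 L.
[OH^-] = 0.001759/0.06507 = 0.02704 M, so pOH = 1.57 and pH = 14.00 - 1.57 = 12.43.

12.43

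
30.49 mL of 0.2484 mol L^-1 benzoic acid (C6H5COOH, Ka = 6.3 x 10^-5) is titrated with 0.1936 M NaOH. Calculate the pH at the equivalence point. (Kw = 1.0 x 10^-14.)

n(C6H5COOH) = 0.2484 x 0.03049 = 0.007574 mol; V(NaOH) at equivalence = 0.007574/0.1936 = 0.03912 L.
At equivalence all the acid is converted to C6H5COO-; total volume = 0.03049 + 0.03912 = 0.06961 L, so [C6H5COO-] = 0.007574/0.06961 = 0.1088 M.
Kb = Kw/Ka = 1.0e-14 / 6.3 x 10^-5 = 1.59e-10.
[OH^-] = sqrt(Kb x [C6H5COO-]) = sqrt(1.59e-10 x 0.1088) = 4.16e-6 M.
pOH = 5.38, so pH = 14.00 - 5.38 = 8.62.

8.62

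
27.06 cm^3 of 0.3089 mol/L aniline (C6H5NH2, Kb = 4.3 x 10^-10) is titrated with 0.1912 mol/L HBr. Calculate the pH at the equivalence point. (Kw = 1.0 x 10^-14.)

2.78

n(C6H5NH2) = 0.3089 x 0.02706 = 0.008359 mol; V(HBr) at equivalence = 0.008359/0.1912 = 0.04372 L.
At equivalence the base is fully converted to C6H5NH3+; total volume = 0.07078 L, so [C6H5NH3+] = 0.008359/0.07078 = 0.1181 M.
Ka(C6H5NH3+) = Kw/Kb = 1.0e-14 / 4.3 x 10^-10 = 2.33e-5.
[H^+] = sqrt(Ka x [C6H5NH3+]) = sqrt(2.33e-5 x 0.1181) = 0.00166 M.
pH = -log(0.00166) = 2.78.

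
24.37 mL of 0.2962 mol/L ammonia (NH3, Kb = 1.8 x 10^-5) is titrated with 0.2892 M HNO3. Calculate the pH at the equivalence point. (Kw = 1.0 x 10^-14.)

5.04

n(NH3) = 0.2962 x 0.02437 = 0.007218 mol; V(HNO3) at equivalence = 0.007218/0.2892 = 0.02496 L.
At equivalence the base is fully converted to NH4+; total volume = 0.04933 L, so [NH4+] = 0.007218/0.04933 = 0.1463 M.
Ka(NH4+) = Kw/Kb = 1.0e-14 / 1.8 x 10^-5 = 5.56e-10.
[H^+] = sqrt(Ka x [NH4+]) = sqrt(5.56e-10 x 0.1463) = 9.02e-6 M.
pH = -log(9.02e-6) = 5.04.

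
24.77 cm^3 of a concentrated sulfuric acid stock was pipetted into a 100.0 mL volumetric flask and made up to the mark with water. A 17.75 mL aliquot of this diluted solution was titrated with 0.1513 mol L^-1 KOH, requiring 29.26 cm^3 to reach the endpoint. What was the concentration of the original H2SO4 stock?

0.503 M

n(KOH) = 0.1513 x 0.02926 = 0.004427 mol.
n(H2SO4) in the aliquot = 0.004427 x 1/2 = 0.002214 mol.
[diluted H2SO4] = 0.002214 / 0.01775 = 0.1247 M.
Dilution factor = 100.0/24.77 = 4.037, so [stock] = 0.1247 x 4.037 = 0.503 M.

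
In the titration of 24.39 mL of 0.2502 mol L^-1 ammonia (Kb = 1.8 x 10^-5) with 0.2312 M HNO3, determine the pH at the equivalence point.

5.09

n(NH3) = 0.2502 x 0.02439 = 0.006102 mol; V(HNO3) at equivalence = 0.006102/0.2312 = 0.02639 L.
At equivalence the base is fully converted to NH4+; total volume = 0.05078 L, so [NH4+] = 0.006102/0.05078 = 0.1202 M.
Ka(NH4+) = Kw/Kb = 1.0e-14 / 1.8 x 10^-5 = 5.56e-10.
[H^+] = sqrt(Ka x [NH4+]) = sqrt(5.56e-10 x 0.1202) = 8.17e-6 M.
pH = -log(8.17e-6) = 5.09.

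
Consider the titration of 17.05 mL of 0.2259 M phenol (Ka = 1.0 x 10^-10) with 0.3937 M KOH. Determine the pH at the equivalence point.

n(C6H5OH) = 0.2259 x 0.01705 = 0.003852 mol; V(KOH) at equivalence = 0.003852/0.3937 = 0.009783 L.
At equivalence all the acid is converted to C6H5O-; total volume = 0.01705 + 0.009783 = 0.02683 L, so [C6H5O-] = 0.003852/0.02683 = 0.1435 M.
Kb = Kw/Ka = 1.0e-14 / 1.0 x 10^-10 = 0.000100.
[OH^-] = sqrt(Kb x [C6H5O-]) = sqrt(0.000100 x 0.1435) = 0.00379 M.
pOH = 2.42, so pH = 14.00 - 2.42 = 11.58.

11.58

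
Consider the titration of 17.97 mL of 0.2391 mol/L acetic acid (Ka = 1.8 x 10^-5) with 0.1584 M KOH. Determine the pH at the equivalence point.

n(CH3COOH) = 0.2391 x 0.01797 = 0.004297 mol; V(KOH) at equivalence = 0.004297/0.1584 = 0.02713 L.
At equivalence all the acid is converted to CH3COO-; total volume = 0.01797 + 0.02713 = 0.04510 L, so [CH3COO-] = 0.004297/0.04510 = 0.09528 M.
Kb = Kw/Ka = 1.0e-14 / 1.8 x 10^-5 = 5.56e-10.
[OH^-] = sqrt(Kb x [CH3COO-]) = sqrt(5.56e-10 x 0.09528) = 7.28e-6 M.
pOH = 5.14, so pH = 14.00 - 5.14 = 8.86.

8.86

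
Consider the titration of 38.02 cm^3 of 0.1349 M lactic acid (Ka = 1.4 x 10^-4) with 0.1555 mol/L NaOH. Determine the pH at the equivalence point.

8.36

n(HC3H5O3) = 0.1349 x 0.03802 = 0.005129 mol; V(NaOH) at equivalence = 0.005129/0.1555 = 0.03298 L.
At equivalence all the acid is converted to C3H5O3-; total volume = 0.03802 + 0.03298 = 0.07100 L, so [C3H5O3-] = 0.005129/0.07100 = 0.07223 M.
Kb = Kw/Ka = 1.0e-14 / 1.4 x 10^-4 = 7.14e-11.
[OH^-] = sqrt(Kb x [C3H5O3-]) = sqrt(7.14e-11 x 0.07223) = 2.27e-6 M.
pOH = 5.64, so pH = 14.00 - 5.64 = 8.36.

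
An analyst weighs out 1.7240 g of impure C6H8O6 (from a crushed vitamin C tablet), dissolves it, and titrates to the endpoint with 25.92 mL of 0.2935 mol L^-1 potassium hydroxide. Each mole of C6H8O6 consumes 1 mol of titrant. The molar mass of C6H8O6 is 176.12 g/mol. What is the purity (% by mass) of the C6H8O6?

n(KOH) = 0.2935 x 0.02592 = 0.007608 mol.
n(C6H8O6) = 0.007608 / 1 = 0.007608 mol.
mass of C6H8O6 = 0.007608 x 176.12 = 1.340 g.
% purity = 1.340 / 1.7240 x 100 = 77.7%.

77.7%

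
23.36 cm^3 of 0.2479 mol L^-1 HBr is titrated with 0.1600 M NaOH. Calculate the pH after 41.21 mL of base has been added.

12.09

n(acid) = 0.2479 x 0.02336 = 0.005791 mol; n(NaOH) added = 0.1600 x 0.04121 = 0.006594 mol.
Base is in excess by 0.006594 - 0.005791 = 0.0008027 mol in a total volume of 0.06457 L.
[OH^-] = 0.0008027/0.06457 = 0.01243 M, so pOH = 1.91 and pH = 14.00 - 1.91 = 12.09.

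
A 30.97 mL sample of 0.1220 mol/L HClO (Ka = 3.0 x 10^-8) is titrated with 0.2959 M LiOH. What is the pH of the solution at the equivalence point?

10.23

n(HClO) = 0.1220 x 0.03097 = 0.003778 mol; V(LiOH) at equivalence = 0.003778/0.2959 = 0.01277 L.
At equivalence all the acid is converted to ClO-; total volume = 0.03097 + 0.01277 = 0.04374 L, so [ClO-] = 0.003778/0.04374 = 0.08638 M.
Kb = Kw/Ka = 1.0e-14 / 3.0 x 10^-8 = 3.33e-7.
[OH^-] = sqrt(Kb x [ClO-]) = sqrt(3.33e-7 x 0.08638) = 0.000170 M.
pOH = 3.77, so pH = 14.00 - 3.77 = 10.23.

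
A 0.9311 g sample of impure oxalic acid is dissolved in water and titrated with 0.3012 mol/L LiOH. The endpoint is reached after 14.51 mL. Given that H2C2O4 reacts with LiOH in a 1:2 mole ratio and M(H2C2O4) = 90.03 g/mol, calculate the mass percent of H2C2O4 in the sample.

n(LiOH) = 0.3012 x 0.01451 = 0.004370 mol.
n(H2C2O4) = 0.004370 / 2 = 0.002185 mol.
mass of H2C2O4 = 0.002185 x 90.03 = 0.1967 g.
% purity = 0.1967 / 0.9311 x 100 = 21.1%.

21.1%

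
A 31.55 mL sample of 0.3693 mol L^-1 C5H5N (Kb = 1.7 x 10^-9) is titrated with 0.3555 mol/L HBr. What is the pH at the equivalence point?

2.99

n(C5H5N) = 0.3693 x 0.03155 = 0.01165 mol; V(HBr) at equivalence = 0.01165/0.3555 = 0.03277 L.
At equivalence the base is fully converted to C5H5NH+; total volume = 0.06432 L, so [C5H5NH+] = 0.01165/0.06432 = 0.1811 M.
Ka(C5H5NH+) = Kw/Kb = 1.0e-14 / 1.7 x 10^-9 = 5.88e-6.
[H^+] = sqrt(Ka x [C5H5NH+]) = sqrt(5.88e-6 x 0.1811) = 0.00103 M.
pH = -log(0.00103) = 2.99.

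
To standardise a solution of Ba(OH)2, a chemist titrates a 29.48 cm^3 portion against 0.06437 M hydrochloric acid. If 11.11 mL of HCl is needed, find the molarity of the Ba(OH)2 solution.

0.0121 M

n(HCl) delivered = 0.06437 x 0.01111 = 0.0007152 mol.
The reaction is 1 Ba(OH)2 + 2 HCl, so n(Ba(OH)2) = 0.0007152 x 1/2 = 0.0003576 mol.
[Ba(OH)2] = 0.0003576 mol / 0.02948 L = 0.0121 M.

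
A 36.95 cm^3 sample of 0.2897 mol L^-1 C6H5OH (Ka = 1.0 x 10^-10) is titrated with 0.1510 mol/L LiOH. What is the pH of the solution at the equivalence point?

11.50

n(C6H5OH) = 0.2897 x 0.03695 = 0.01070 mol; V(LiOH) at equivalence = 0.01070/0.1510 = 0.07089 L.
At equivalence all the acid is converted to C6H5O-; total volume = 0.03695 + 0.07089 = 0.1078 L, so [C6H5O-] = 0.01070/0.1078 = 0.09926 M.
Kb = Kw/Ka = 1.0e-14 / 1.0 x 10^-10 = 0.000100.
[OH^-] = sqrt(Kb x [C6H5O-]) = sqrt(0.000100 x 0.09926) = 0.00315 M.
pOH = 2.50, so pH = 14.00 - 2.50 = 11.50.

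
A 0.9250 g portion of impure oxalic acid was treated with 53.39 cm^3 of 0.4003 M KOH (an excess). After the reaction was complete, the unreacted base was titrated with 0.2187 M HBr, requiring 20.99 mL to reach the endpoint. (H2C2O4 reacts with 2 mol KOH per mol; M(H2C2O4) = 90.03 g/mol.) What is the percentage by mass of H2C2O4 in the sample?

Total n(KOH) added = 0.4003 x 0.05339 = 0.02137 mol.
n(HBr) used = 0.2187 x 0.02099 = 0.004591 mol, which equals the excess n(KOH).
So n(KOH) consumed by the sample = 0.02137 - 0.004591 = 0.01678 mol.
n(H2C2O4) = 0.01678 / 2 = 0.008391 mol.
mass H2C2O4 = 0.008391 x 90.03 = 0.7554 g, so %H2C2O4 = 0.7554/0.9250 x 100 = 81.7%.

81.7%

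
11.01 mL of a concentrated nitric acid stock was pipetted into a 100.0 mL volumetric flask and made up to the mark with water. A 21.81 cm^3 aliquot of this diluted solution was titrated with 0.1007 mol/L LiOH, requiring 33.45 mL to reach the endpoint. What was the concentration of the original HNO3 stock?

n(LiOH) = 0.1007 x 0.03345 = 0.003368 mol.
n(HNO3) in the aliquot = 0.003368 mol.
[diluted HNO3] = 0.003368 / 0.02181 = 0.1544 M.
Dilution factor = 100.0/11.01 = 9.083, so [stock] = 0.1544 x 9.083 = 1.40 M.

1.40 M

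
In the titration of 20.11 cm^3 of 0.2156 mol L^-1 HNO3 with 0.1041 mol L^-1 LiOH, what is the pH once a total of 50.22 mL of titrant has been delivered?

n(acid) = 0.2156 x 0.02011 = 0.004336 mol; n(LiOH) added = 0.1041 x 0.05022 = 0.005228 mol.
Base is in excess by 0.005228 - 0.004336 = 0.0008922 mol in a total volume of 0.07033 L.
[OH^-] = 0.0008922/0.07033 = 0.01269 M, so pOH = 1.90 and pH = 14.00 - 1.90 = 12.10.

12.10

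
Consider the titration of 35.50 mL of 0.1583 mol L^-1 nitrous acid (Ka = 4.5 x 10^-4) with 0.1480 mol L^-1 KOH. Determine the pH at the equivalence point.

n(HNO2) = 0.1583 x 0.03550 = 0.005620 mol; V(KOH) at equivalence = 0.005620/0.1480 = 0.03797 L.
At equivalence all the acid is converted to NO2-; total volume = 0.03550 + 0.03797 = 0.07347 L, so [NO2-] = 0.005620/0.07347 = 0.07649 M.
Kb = Kw/Ka = 1.0e-14 / 4.5 x 10^-4 = 2.22e-11.
[OH^-] = sqrt(Kb x [NO2-]) = sqrt(2.22e-11 x 0.07649) = 1.30e-6 M.
pOH = 5.88, so pH = 14.00 - 5.88 = 8.12.

8.12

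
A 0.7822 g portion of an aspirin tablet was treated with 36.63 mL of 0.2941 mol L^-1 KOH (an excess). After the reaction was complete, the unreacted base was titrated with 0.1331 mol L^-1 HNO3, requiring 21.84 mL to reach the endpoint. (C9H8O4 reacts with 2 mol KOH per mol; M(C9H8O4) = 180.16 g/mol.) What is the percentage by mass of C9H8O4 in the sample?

90.6%

Total n(KOH) added = 0.2941 x 0.03663 = 0.01077 mol.
n(HNO3) used = 0.1331 x 0.02184 = 0.002907 mol, which equals the excess n(KOH).
So n(KOH) consumed by the sample = 0.01077 - 0.002907 = 0.007866 mol.
n(C9H8O4) = 0.007866 / 2 = 0.003933 mol.
mass C9H8O4 = 0.003933 x 180.16 = 0.7086 g, so %C9H8O4 = 0.7086/0.7822 x 100 = 90.6%.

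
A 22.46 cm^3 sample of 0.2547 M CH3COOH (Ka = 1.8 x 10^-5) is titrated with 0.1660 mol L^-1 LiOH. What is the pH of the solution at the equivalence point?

8.87

n(CH3COOH) = 0.2547 x 0.02246 = 0.005721 mol; V(LiOH) at equivalence = 0.005721/0.1660 = 0.03446 L.
At equivalence all the acid is converted to CH3COO-; total volume = 0.02246 + 0.03446 = 0.05692 L, so [CH3COO-] = 0.005721/0.05692 = 0.1005 M.
Kb = Kw/Ka = 1.0e-14 / 1.8 x 10^-5 = 5.56e-10.
[OH^-] = sqrt(Kb x [CH3COO-]) = sqrt(5.56e-10 x 0.1005) = 7.47e-6 M.
pOH = 5.13, so pH = 14.00 - 5.13 = 8.87.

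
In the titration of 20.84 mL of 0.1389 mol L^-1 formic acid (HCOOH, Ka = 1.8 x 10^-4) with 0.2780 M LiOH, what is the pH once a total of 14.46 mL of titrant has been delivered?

n(acid) = 0.1389 x 0.02084 = 0.002895 mol; n(LiOH) added = 0.2780 x 0.01446 = 0.004020 mol.
Base is in excess by 0.004020 - 0.002895 = 0.001125 mol in a total volume of 0.03530 L.
[OH^-] = 0.001125/0.03530 = 0.03188 M, so pOH = 1.50 and pH = 14.00 - 1.50 = 12.50.

12.50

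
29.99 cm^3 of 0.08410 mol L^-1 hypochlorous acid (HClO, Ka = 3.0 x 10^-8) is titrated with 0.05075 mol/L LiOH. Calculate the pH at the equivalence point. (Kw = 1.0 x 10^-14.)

n(HClO) = 0.08410 x 0.02999 = 0.002522 mol; V(LiOH) at equivalence = 0.002522/0.05075 = 0.04970 L.
At equivalence all the acid is converted to ClO-; total volume = 0.02999 + 0.04970 = 0.07969 L, so [ClO-] = 0.002522/0.07969 = 0.03165 M.
Kb = Kw/Ka = 1.0e-14 / 3.0 x 10^-8 = 3.33e-7.
[OH^-] = sqrt(Kb x [ClO-]) = sqrt(3.33e-7 x 0.03165) = 0.000103 M.
pOH = 3.99, so pH = 14.00 - 3.99 = 10.01.

10.01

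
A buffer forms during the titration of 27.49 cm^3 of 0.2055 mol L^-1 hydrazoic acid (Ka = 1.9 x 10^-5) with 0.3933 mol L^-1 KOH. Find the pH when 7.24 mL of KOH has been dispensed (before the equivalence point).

Initial n(HN3) = 0.2055 x 0.02749 = 0.005649 mol.
n(KOH) added = 0.3933 x 0.007240 = 0.002847 mol, converting that many moles of HN3 to N3-.
Remaining n(HN3) = 0.002802 mol; n(N3-) = 0.002847 mol.
By Henderson-Hasselbalch, pH = pKa + log([A^-]/[HA]) = 4.72 + log(0.002847/0.002802) = 4.72 + (+0.01) = 4.73.

4.73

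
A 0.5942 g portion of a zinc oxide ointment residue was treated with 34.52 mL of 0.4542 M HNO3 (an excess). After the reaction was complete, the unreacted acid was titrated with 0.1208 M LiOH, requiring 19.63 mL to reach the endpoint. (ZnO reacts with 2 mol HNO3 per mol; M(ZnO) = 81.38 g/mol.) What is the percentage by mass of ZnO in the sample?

91.1%

Total n(HNO3) added = 0.4542 x 0.03452 = 0.01568 mol.
n(LiOH) used = 0.1208 x 0.01963 = 0.002371 mol, which equals the excess n(HNO3).
So n(HNO3) consumed by the sample = 0.01568 - 0.002371 = 0.01331 mol.
n(ZnO) = 0.01331 / 2 = 0.006654 mol.
mass ZnO = 0.006654 x 81.38 = 0.5415 g, so %ZnO = 0.5415/0.5942 x 100 = 91.1%.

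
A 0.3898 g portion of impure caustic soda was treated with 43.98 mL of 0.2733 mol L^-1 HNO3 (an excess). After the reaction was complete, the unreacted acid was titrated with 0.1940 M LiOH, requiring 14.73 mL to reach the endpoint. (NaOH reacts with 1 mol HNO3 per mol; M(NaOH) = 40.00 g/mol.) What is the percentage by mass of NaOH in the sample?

94.0%

Total n(HNO3) added = 0.2733 x 0.04398 = 0.01202 mol.
n(LiOH) used = 0.1940 x 0.01473 = 0.002858 mol, which equals the excess n(HNO3).
So n(HNO3) consumed by the sample = 0.01202 - 0.002858 = 0.009162 mol.
n(NaOH) = 0.009162 / 1 = 0.009162 mol.
mass NaOH = 0.009162 x 40.00 = 0.3665 g, so %NaOH = 0.3665/0.3898 x 100 = 94.0%.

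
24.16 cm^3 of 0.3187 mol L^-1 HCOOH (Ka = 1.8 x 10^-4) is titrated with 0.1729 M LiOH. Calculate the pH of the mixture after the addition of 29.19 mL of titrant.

Initial n(HCOOH) = 0.3187 x 0.02416 = 0.007700 mol.
n(LiOH) added = 0.1729 x 0.02919 = 0.005047 mol, converting that many moles of HCOOH to HCOO-.
Remaining n(HCOOH) = 0.002653 mol; n(HCOO-) = 0.005047 mol.
By Henderson-Hasselbalch, pH = pKa + log([A^-]/[HA]) = 3.74 + log(0.005047/0.002653) = 3.74 + (+0.28) = 4.02.

4.02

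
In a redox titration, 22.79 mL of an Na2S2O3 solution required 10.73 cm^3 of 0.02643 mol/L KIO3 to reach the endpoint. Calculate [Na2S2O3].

n(KIO3) = 0.02643 x 0.01073 = 0.0002836 mol.
From the balanced equation, 1 mol KIO3 reacts with 6 mol Na2S2O3, so n(Na2S2O3) = 0.0002836 x 6/1 = 0.001702 mol.
[Na2S2O3] = 0.001702 / 0.02279 L = 0.0747 M.

0.0747 M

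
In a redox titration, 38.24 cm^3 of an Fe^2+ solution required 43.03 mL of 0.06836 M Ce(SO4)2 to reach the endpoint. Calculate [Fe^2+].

n(Ce(SO4)2) = 0.06836 x 0.04303 = 0.002942 mol.
From the balanced equation, 1 mol Ce(SO4)2 reacts with 1 mol Fe^2+, so n(Fe^2+) = 0.002942 x 1/1 = 0.002942 mol.
[Fe^2+] = 0.002942 / 0.03824 L = 0.0769 M.

0.0769 M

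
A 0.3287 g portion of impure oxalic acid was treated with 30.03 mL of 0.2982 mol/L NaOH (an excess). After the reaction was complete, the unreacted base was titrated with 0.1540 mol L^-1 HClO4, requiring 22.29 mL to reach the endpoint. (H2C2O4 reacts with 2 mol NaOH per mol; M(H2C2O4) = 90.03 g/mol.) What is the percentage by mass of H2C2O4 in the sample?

75.6%

Total n(NaOH) added = 0.2982 x 0.03003 = 0.008955 mol.
n(HClO4) used = 0.1540 x 0.02229 = 0.003433 mol, which equals the excess n(NaOH).
So n(NaOH) consumed by the sample = 0.008955 - 0.003433 = 0.005522 mol.
n(H2C2O4) = 0.005522 / 2 = 0.002761 mol.
mass H2C2O4 = 0.002761 x 90.03 = 0.2486 g, so %H2C2O4 = 0.2486/0.3287 x 100 = 75.6%.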